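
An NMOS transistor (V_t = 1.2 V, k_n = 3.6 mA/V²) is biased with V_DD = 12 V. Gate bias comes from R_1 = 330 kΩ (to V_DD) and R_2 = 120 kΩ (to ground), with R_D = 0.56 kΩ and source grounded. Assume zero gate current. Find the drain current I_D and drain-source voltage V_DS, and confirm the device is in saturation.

V_G = V_DD·R_2/(R_1+R_2) = 12×120/450 = 3.2 V. With the source grounded, V_GS = V_G = 3.2 V.
Assume saturation: I_D = (k_n/2)(V_GS − V_t)² = (3.6/2)×(3.2 − 1.2)² = 1.8×2² = 7.2 mA.
V_DS = V_DD − I_D·R_D = 12 − 7.2×0.56 = 7.97 V.
Saturation requires V_DS ≥ V_GS − V_t = 2 V; 7.97 ≥ 2 ✓.

I_D ≈ 7.2 mA, V_DS ≈ 8 V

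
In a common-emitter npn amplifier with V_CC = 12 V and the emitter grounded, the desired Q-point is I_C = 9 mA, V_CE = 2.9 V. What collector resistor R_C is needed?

R_C ≈ 1 kΩ

Collector loop: V_CC = I_C·R_C + V_CE.
R_C = (V_CC − V_CE)/I_C = (12 − 2.9)/9 = 1.01 kΩ.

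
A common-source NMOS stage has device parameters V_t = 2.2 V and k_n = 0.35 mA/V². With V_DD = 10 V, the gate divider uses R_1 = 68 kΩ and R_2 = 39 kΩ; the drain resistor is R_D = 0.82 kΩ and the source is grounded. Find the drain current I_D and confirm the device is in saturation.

I_D ≈ 0.37 mA

V_G = V_DD·R_2/(R_1+R_2) = 10×39/107 = 3.64 V. With the source grounded, V_GS = V_G = 3.64 V.
Assume saturation: I_D = (k_n/2)(V_GS − V_t)² = (0.35/2)×(3.64 − 2.2)² = 0.175×1.44² = 0.365 mA.
V_DS = V_DD − I_D·R_D = 10 − 0.365×0.82 = 9.7 V.
Saturation requires V_DS ≥ V_GS − V_t = 1.44 V; 9.7 ≥ 1.44 ✓.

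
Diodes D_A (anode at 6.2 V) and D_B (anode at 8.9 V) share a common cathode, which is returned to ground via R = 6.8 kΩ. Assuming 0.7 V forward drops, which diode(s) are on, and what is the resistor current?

Only D_B conducts; I_R ≈ 1.2 mA

Assume both conduct. Then node N would need to be at both 6.2−0.7 = 5.5 V and 8.9−0.7 = 8.2 V, which is impossible.
Assume only D_B conducts: V_N = 8.9 − 0.7 = 8.2 V, so I_R = 8.2/6.8 = 1.21 mA.
Check D_A: its anode-to-cathode voltage is 6.2 − 8.2 = -2 V < 0.7 V, so it is off. The assumption is consistent.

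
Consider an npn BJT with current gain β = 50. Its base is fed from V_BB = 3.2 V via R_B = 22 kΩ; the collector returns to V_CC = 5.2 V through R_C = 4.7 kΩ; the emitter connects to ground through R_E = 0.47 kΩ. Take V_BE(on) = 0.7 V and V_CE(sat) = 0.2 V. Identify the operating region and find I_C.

saturation; I_C ≈ 0.96 mA

Assume active: I_B = (3.2 − 0.7)/(22 + 51×0.47) = 0.0544 mA, I_C = β·I_B = 2.72 mA.
Then V_CE = 5.2 − 2.72×4.7 − 2.77×0.47 = -8.88 V < 0.2 V — the active assumption fails.
Re-solve with V_CE = 0.2 V. KCL at the emitter: V_E/R_E = (V_BB−0.7−V_E)/R_B + (V_CC−0.2−V_E)/R_C, giving V_E = 0.494 V.
I_C = (V_CC − 0.2 − V_E)/R_C = (5 − 0.494)/4.7 = 0.959 mA.
Check: I_B = (2.5 − 0.494)/22 = 0.0912 mA, and β·I_B = 4.56 mA > I_C, confirming saturation.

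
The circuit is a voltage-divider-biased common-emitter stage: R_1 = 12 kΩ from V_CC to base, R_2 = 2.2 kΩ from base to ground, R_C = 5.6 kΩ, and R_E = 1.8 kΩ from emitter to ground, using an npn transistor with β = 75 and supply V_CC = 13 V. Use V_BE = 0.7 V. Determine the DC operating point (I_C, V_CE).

Thevenize the base divider: V_Th = V_CC·R_2/(R_1+R_2) = 13×2.2/14.2 = 2.01 V, R_Th = R_1‖R_2 = 1.86 kΩ.
Base-emitter loop: V_Th = I_B·R_Th + V_BE + (β+1)I_B·R_E, so I_B = (2.01 − 0.7) / (1.86 + 76×1.8) = 0.00948 mA.
I_C = β·I_B = 75×0.00948 = 0.711 mA, and I_E = (β+1)I_B = 0.72 mA.
V_CE = V_CC − I_C·R_C − I_E·R_E = 13 − 0.711×5.6 − 0.72×1.8 = 7.72 V.
V_CE = 7.72 V > 0.2 V confirms active-region operation.

I_C ≈ 0.71 mA, V_CE ≈ 7.7 V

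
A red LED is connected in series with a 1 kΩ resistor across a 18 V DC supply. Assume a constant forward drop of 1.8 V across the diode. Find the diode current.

I ≈ 16 mA

KVL around the loop: 18 = V_D + I·R = 1.8 + I × 1 kΩ.
So I = (18 − 1.8) / 1 kΩ = 16.2 / 1 = 16.2 mA.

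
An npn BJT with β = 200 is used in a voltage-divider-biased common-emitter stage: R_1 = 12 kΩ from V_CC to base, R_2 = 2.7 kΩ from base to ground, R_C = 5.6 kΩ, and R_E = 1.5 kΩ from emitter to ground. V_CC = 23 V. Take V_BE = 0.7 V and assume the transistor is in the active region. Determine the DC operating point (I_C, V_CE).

I_C ≈ 2.3 mA, V_CE ≈ 6.5 V

Thevenize the base divider: V_Th = V_CC·R_2/(R_1+R_2) = 23×2.7/14.7 = 4.22 V, R_Th = R_1‖R_2 = 2.2 kΩ.
Base-emitter loop: V_Th = I_B·R_Th + V_BE + (β+1)I_B·R_E, so I_B = (4.22 − 0.7) / (2.2 + 201×1.5) = 0.0116 mA.
I_C = β·I_B = 200×0.0116 = 2.32 mA, and I_E = (β+1)I_B = 2.33 mA.
V_CE = V_CC − I_C·R_C − I_E·R_E = 23 − 2.32×5.6 − 2.33×1.5 = 6.5 V.
V_CE = 6.5 V > 0.2 V confirms active-region operation.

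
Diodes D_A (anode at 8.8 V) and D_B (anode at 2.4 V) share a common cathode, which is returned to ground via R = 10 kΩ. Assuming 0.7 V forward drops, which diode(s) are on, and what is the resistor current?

Assume both conduct. Then node N would need to be at both 8.8−0.7 = 8.1 V and 2.4−0.7 = 1.7 V, which is impossible.
Assume only D_A conducts: V_N = 8.8 − 0.7 = 8.1 V, so I_R = 8.1/10 = 0.81 mA.
Check D_B: its anode-to-cathode voltage is 2.4 − 8.1 = -5.7 V < 0.7 V, so it is off. The assumption is consistent.

Only D_A conducts; I_R ≈ 0.81 mA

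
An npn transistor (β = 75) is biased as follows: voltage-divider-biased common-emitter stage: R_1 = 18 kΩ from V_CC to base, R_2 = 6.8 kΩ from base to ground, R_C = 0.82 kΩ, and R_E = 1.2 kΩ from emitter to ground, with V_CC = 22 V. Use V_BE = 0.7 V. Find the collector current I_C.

Thevenize the base divider: V_Th = V_CC·R_2/(R_1+R_2) = 22×6.8/24.8 = 6.03 V, R_Th = R_1‖R_2 = 4.94 kΩ.
Base-emitter loop: V_Th = I_B·R_Th + V_BE + (β+1)I_B·R_E, so I_B = (6.03 − 0.7) / (4.94 + 76×1.2) = 0.0555 mA.
I_C = β·I_B = 75×0.0555 = 4.16 mA, and I_E = (β+1)I_B = 4.22 mA.
V_CE = V_CC − I_C·R_C − I_E·R_E = 22 − 4.16×0.82 − 4.22×1.2 = 13.5 V.
V_CE = 13.5 V > 0.2 V confirms active-region operation.

I_C ≈ 4.2 mA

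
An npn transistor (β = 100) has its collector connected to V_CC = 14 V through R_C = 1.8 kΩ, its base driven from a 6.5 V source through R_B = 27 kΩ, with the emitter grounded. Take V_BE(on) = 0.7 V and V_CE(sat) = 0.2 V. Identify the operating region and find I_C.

saturation; I_C ≈ 7.7 mA

Assume active: I_B = (6.5 − 0.7)/27 = 0.215 mA, giving I_C = β·I_B = 21.5 mA.
But then V_CE = 14 − 21.5×1.8 = -24.7 V < V_CE(sat) = 0.2 V — impossible in the active region.
So the transistor is saturated. With V_CE = 0.2 V, I_C = (V_CC − 0.2)/R_C = 13.8/1.8 = 7.67 mA.
Check: β·I_B = 21.5 mA > I_C = 7.67 mA, confirming saturation.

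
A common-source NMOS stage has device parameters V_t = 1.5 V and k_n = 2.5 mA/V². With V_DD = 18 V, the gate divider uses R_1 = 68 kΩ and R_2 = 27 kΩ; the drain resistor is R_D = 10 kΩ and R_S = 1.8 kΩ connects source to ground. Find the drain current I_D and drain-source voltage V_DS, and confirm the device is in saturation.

V_G = V_DD·R_2/(R_1+R_2) = 18×27/95 = 5.12 V.
Assume saturation: I_D = (k_n/2)(V_GS − V_t)² with V_GS = V_G − I_D·R_S = 5.12 − 1.8·I_D.
Substituting gives 4.05·I_D² − 17.3·I_D + 16.3 = 0, with roots I_D = 1.42 or 2.85 mA.
The root I_D = 2.85 mA gives V_GS = -0.00923 V ≤ V_t, so take I_D = 1.42 mA.
Then V_GS = 2.56 V and V_DS = V_DD − I_D(R_D+R_S) = 18 − 1.42×11.8 = 1.28 V.
Saturation requires V_DS ≥ V_GS − V_t = 1.06 V; 1.28 ≥ 1.06 ✓.

I_D ≈ 1.4 mA, V_DS ≈ 1.3 V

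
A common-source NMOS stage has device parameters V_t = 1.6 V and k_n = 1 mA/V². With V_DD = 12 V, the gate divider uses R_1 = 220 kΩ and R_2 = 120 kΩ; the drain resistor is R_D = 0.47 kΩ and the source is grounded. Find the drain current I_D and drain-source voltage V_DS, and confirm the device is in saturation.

I_D ≈ 3.5 mA, V_DS ≈ 10 V

V_G = V_DD·R_2/(R_1+R_2) = 12×120/340 = 4.24 V. With the source grounded, V_GS = V_G = 4.24 V.
Assume saturation: I_D = (k_n/2)(V_GS − V_t)² = (1/2)×(4.24 − 1.6)² = 0.5×2.64² = 3.47 mA.
V_DS = V_DD − I_D·R_D = 12 − 3.47×0.47 = 10.4 V.
Saturation requires V_DS ≥ V_GS − V_t = 2.64 V; 10.4 ≥ 2.64 ✓.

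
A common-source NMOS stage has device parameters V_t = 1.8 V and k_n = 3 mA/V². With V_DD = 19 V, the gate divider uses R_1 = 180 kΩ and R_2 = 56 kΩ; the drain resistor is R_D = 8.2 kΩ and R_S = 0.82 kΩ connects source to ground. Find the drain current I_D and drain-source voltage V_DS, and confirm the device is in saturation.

V_G = V_DD·R_2/(R_1+R_2) = 19×56/236 = 4.51 V.
Assume saturation: I_D = (k_n/2)(V_GS − V_t)² with V_GS = V_G − I_D·R_S = 4.51 − 0.82·I_D.
Substituting gives 1.01·I_D² − 7.66·I_D + 11 = 0, with roots I_D = 1.92 or 5.68 mA.
The root I_D = 5.68 mA gives V_GS = -0.145 V ≤ V_t, so take I_D = 1.92 mA.
Then V_GS = 2.93 V and V_DS = V_DD − I_D(R_D+R_S) = 19 − 1.92×9.02 = 1.66 V.
Saturation requires V_DS ≥ V_GS − V_t = 1.13 V; 1.66 ≥ 1.13 ✓.

I_D ≈ 1.9 mA, V_DS ≈ 1.7 V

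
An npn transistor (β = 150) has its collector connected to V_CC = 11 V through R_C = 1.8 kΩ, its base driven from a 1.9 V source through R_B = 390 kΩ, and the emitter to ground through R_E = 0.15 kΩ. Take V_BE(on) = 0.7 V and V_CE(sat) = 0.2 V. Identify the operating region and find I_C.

active; I_C ≈ 0.44 mA

Assume active. Base-emitter loop: I_B = (V_BB − V_BE)/(R_B + (β+1)R_E) = (1.9 − 0.7)/(390 + 151×0.15) = 0.00291 mA.
I_C = β·I_B = 150×0.00291 = 0.436 mA.
V_CE = V_CC − I_C·R_C − I_E·R_E = 11 − 0.436×1.8 − 0.439×0.15 = 10.1 V > V_CE(sat), so the active-region assumption holds.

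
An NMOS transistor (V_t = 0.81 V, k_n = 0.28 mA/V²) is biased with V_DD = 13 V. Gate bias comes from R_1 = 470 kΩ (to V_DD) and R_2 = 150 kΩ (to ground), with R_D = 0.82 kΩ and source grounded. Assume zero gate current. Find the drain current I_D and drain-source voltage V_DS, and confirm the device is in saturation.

V_G = V_DD·R_2/(R_1+R_2) = 13×150/620 = 3.15 V. With the source grounded, V_GS = V_G = 3.15 V.
Assume saturation: I_D = (k_n/2)(V_GS − V_t)² = (0.28/2)×(3.15 − 0.81)² = 0.14×2.34² = 0.763 mA.
V_DS = V_DD − I_D·R_D = 13 − 0.763×0.82 = 12.4 V.
Saturation requires V_DS ≥ V_GS − V_t = 2.34 V; 12.4 ≥ 2.34 ✓.

I_D ≈ 0.76 mA, V_DS ≈ 12 V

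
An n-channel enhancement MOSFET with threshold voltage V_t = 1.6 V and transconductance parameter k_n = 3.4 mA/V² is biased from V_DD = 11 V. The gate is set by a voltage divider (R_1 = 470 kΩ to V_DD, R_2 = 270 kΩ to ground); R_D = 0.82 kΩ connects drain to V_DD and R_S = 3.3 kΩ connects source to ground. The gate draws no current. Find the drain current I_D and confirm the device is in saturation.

V_G = V_DD·R_2/(R_1+R_2) = 11×270/740 = 4.01 V.
Assume saturation: I_D = (k_n/2)(V_GS − V_t)² with V_GS = V_G − I_D·R_S = 4.01 − 3.3·I_D.
Substituting gives 18.5·I_D² − 28.1·I_D + 9.9 = 0, with roots I_D = 0.558 or 0.959 mA.
The root I_D = 0.959 mA gives V_GS = 0.849 V ≤ V_t, so take I_D = 0.558 mA.
Then V_GS = 2.17 V and V_DS = V_DD − I_D(R_D+R_S) = 11 − 0.558×4.12 = 8.7 V.
Saturation requires V_DS ≥ V_GS − V_t = 0.573 V; 8.7 ≥ 0.573 ✓.

I_D ≈ 0.56 mA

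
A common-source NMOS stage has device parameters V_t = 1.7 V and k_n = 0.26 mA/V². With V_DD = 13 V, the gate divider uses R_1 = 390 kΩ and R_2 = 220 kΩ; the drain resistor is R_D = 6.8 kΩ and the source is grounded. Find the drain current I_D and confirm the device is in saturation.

I_D ≈ 1.2 mA

V_G = V_DD·R_2/(R_1+R_2) = 13×220/610 = 4.69 V. With the source grounded, V_GS = V_G = 4.69 V.
Assume saturation: I_D = (k_n/2)(V_GS − V_t)² = (0.26/2)×(4.69 − 1.7)² = 0.13×2.99² = 1.16 mA.
V_DS = V_DD − I_D·R_D = 13 − 1.16×6.8 = 5.1 V.
Saturation requires V_DS ≥ V_GS − V_t = 2.99 V; 5.1 ≥ 2.99 ✓.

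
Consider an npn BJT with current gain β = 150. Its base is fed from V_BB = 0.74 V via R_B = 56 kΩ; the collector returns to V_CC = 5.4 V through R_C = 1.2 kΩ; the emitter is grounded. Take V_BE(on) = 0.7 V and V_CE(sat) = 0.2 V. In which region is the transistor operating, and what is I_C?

active; I_C ≈ 0.11 mA

Assume active. Base-emitter loop: I_B = (V_BB − V_BE)/R_B = (0.74 − 0.7)/56 = 0.000714 mA.
I_C = β·I_B = 150×0.000714 = 0.107 mA.
V_CE = V_CC − I_C·R_C = 5.4 − 0.107×1.2 = 5.27 V > V_CE(sat), so the active-region assumption holds.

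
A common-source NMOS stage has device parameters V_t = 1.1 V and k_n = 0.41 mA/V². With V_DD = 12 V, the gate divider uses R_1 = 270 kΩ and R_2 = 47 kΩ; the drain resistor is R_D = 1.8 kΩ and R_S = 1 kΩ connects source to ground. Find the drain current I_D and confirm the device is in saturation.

V_G = V_DD·R_2/(R_1+R_2) = 12×47/317 = 1.78 V.
Assume saturation: I_D = (k_n/2)(V_GS − V_t)² with V_GS = V_G − I_D·R_S = 1.78 − 1·I_D.
Substituting gives 0.205·I_D² − 1.28·I_D + 0.0946 = 0, with roots I_D = 0.0749 or 6.16 mA.
The root I_D = 6.16 mA gives V_GS = -4.38 V ≤ V_t, so take I_D = 0.0749 mA.
Then V_GS = 1.7 V and V_DS = V_DD − I_D(R_D+R_S) = 12 − 0.0749×2.8 = 11.8 V.
Saturation requires V_DS ≥ V_GS − V_t = 0.604 V; 11.8 ≥ 0.604 ✓.

I_D ≈ 0.075 mA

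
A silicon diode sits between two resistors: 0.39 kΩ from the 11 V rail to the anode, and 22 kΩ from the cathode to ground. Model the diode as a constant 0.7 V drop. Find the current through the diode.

The two resistors are in series with the diode, so KVL gives 11 = I·0.39 + 0.7 + I·22.
I = (11 − 0.7) / (0.39 + 22) kΩ = 10.3 / 22.4 = 0.46 mA.

I ≈ 0.46 mA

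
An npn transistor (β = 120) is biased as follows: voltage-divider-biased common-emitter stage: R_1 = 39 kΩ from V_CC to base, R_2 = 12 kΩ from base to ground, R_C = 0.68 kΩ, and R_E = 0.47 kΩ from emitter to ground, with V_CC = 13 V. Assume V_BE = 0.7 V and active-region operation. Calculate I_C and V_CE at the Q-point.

Thevenize the base divider: V_Th = V_CC·R_2/(R_1+R_2) = 13×12/51 = 3.06 V, R_Th = R_1‖R_2 = 9.18 kΩ.
Base-emitter loop: V_Th = I_B·R_Th + V_BE + (β+1)I_B·R_E, so I_B = (3.06 − 0.7) / (9.18 + 121×0.47) = 0.0357 mA.
I_C = β·I_B = 120×0.0357 = 4.29 mA, and I_E = (β+1)I_B = 4.32 mA.
V_CE = V_CC − I_C·R_C − I_E·R_E = 13 − 4.29×0.68 − 4.32×0.47 = 8.05 V.
V_CE = 8.05 V > 0.2 V confirms active-region operation.

I_C ≈ 4.3 mA, V_CE ≈ 8.1 V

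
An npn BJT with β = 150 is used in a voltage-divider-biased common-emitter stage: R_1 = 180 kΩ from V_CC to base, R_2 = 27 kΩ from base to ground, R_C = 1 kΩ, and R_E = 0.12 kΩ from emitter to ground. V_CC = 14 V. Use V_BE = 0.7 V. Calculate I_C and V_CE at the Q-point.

I_C ≈ 4.1 mA, V_CE ≈ 9.4 V

Thevenize the base divider: V_Th = V_CC·R_2/(R_1+R_2) = 14×27/207 = 1.83 V, R_Th = R_1‖R_2 = 23.5 kΩ.
Base-emitter loop: V_Th = I_B·R_Th + V_BE + (β+1)I_B·R_E, so I_B = (1.83 − 0.7) / (23.5 + 151×0.12) = 0.0271 mA.
I_C = β·I_B = 150×0.0271 = 4.06 mA, and I_E = (β+1)I_B = 4.09 mA.
V_CE = V_CC − I_C·R_C − I_E·R_E = 14 − 4.06×1 − 4.09×0.12 = 9.45 V.
V_CE = 9.45 V > 0.2 V confirms active-region operation.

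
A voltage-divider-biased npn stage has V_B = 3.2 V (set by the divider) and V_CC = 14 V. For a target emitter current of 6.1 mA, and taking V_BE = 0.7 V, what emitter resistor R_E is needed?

V_E = V_B − V_BE = 3.2 − 0.7 = 2.5 V.
R_E = V_E / I_E = 2.5 / 6.1 = 0.41 kΩ.

R_E ≈ 0.41 kΩ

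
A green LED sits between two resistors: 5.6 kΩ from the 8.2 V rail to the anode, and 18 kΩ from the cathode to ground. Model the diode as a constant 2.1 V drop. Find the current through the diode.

I ≈ 0.26 mA

The two resistors are in series with the diode, so KVL gives 8.2 = I·5.6 + 2.1 + I·18.
I = (8.2 − 2.1) / (5.6 + 18) kΩ = 6.1 / 23.6 = 0.258 mA.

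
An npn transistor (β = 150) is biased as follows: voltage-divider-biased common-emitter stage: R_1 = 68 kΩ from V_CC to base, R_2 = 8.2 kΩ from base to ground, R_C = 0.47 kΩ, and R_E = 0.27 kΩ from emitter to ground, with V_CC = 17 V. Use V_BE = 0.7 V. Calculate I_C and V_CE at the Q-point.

I_C ≈ 3.5 mA, V_CE ≈ 14 V

Thevenize the base divider: V_Th = V_CC·R_2/(R_1+R_2) = 17×8.2/76.2 = 1.83 V, R_Th = R_1‖R_2 = 7.32 kΩ.
Base-emitter loop: V_Th = I_B·R_Th + V_BE + (β+1)I_B·R_E, so I_B = (1.83 − 0.7) / (7.32 + 151×0.27) = 0.0235 mA.
I_C = β·I_B = 150×0.0235 = 3.52 mA, and I_E = (β+1)I_B = 3.55 mA.
V_CE = V_CC − I_C·R_C − I_E·R_E = 17 − 3.52×0.47 − 3.55×0.27 = 14.4 V.
V_CE = 14.4 V > 0.2 V confirms active-region operation.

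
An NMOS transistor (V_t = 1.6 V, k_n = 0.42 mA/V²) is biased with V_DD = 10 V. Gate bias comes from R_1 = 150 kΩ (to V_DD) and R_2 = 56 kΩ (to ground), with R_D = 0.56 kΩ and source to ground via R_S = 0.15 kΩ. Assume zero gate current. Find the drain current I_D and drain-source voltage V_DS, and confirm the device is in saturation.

I_D ≈ 0.25 mA, V_DS ≈ 9.8 V

V_G = V_DD·R_2/(R_1+R_2) = 10×56/206 = 2.72 V.
Assume saturation: I_D = (k_n/2)(V_GS − V_t)² with V_GS = V_G − I_D·R_S = 2.72 − 0.15·I_D.
Substituting gives 0.00473·I_D² − 1.07·I_D + 0.263 = 0, with roots I_D = 0.246 or 226 mA.
The root I_D = 226 mA gives V_GS = -31.2 V ≤ V_t, so take I_D = 0.246 mA.
Then V_GS = 2.68 V and V_DS = V_DD − I_D(R_D+R_S) = 10 − 0.246×0.71 = 9.83 V.
Saturation requires V_DS ≥ V_GS − V_t = 1.08 V; 9.83 ≥ 1.08 ✓.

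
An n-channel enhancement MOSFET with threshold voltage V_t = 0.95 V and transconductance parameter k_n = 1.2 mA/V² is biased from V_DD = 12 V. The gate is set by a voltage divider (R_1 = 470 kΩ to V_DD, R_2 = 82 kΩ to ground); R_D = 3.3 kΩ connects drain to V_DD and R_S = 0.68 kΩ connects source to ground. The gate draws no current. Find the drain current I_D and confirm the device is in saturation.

I_D ≈ 0.26 mA

V_G = V_DD·R_2/(R_1+R_2) = 12×82/552 = 1.78 V.
Assume saturation: I_D = (k_n/2)(V_GS − V_t)² with V_GS = V_G − I_D·R_S = 1.78 − 0.68·I_D.
Substituting gives 0.277·I_D² − 1.68·I_D + 0.416 = 0, with roots I_D = 0.259 or 5.79 mA.
The root I_D = 5.79 mA gives V_GS = -2.16 V ≤ V_t, so take I_D = 0.259 mA.
Then V_GS = 1.61 V and V_DS = V_DD − I_D(R_D+R_S) = 12 − 0.259×3.98 = 11 V.
Saturation requires V_DS ≥ V_GS − V_t = 0.657 V; 11 ≥ 0.657 ✓.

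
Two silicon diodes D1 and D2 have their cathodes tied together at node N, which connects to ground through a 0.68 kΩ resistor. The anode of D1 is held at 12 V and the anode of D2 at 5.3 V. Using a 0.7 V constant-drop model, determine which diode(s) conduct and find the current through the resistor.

Assume both conduct. Then node N would need to be at both 12−0.7 = 11.3 V and 5.3−0.7 = 4.6 V, which is impossible.
Assume only D1 conducts: V_N = 12 − 0.7 = 11.3 V, so I_R = 11.3/0.68 = 16.6 mA.
Check D2: its anode-to-cathode voltage is 5.3 − 11.3 = -6 V < 0.7 V, so it is off. The assumption is consistent.

Only D1 conducts; I_R ≈ 17 mA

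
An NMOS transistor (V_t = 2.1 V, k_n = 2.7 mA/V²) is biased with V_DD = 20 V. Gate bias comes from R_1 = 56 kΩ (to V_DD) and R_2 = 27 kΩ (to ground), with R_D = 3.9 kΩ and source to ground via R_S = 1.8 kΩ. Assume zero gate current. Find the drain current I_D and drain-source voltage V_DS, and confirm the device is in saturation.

I_D ≈ 1.8 mA, V_DS ≈ 9.7 V

V_G = V_DD·R_2/(R_1+R_2) = 20×27/83 = 6.51 V.
Assume saturation: I_D = (k_n/2)(V_GS − V_t)² with V_GS = V_G − I_D·R_S = 6.51 − 1.8·I_D.
Substituting gives 4.37·I_D² − 22.4·I_D + 26.2 = 0, with roots I_D = 1.81 or 3.32 mA.
The root I_D = 3.32 mA gives V_GS = 0.532 V ≤ V_t, so take I_D = 1.81 mA.
Then V_GS = 3.26 V and V_DS = V_DD − I_D(R_D+R_S) = 20 − 1.81×5.7 = 9.71 V.
Saturation requires V_DS ≥ V_GS − V_t = 1.16 V; 9.71 ≥ 1.16 ✓.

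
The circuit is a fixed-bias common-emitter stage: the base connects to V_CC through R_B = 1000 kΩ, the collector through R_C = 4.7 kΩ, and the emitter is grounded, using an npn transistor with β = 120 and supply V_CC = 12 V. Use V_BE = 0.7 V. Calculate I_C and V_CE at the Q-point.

I_C ≈ 1.4 mA, V_CE ≈ 5.6 V

Base loop: V_CC = I_B·R_B + V_BE, so I_B = (12 − 0.7)/1000 kΩ = 0.0113 mA.
In the active region I_C = β·I_B = 120 × 0.0113 = 1.36 mA.
Collector loop: V_CE = V_CC − I_C·R_C = 12 − 1.36×4.7 = 5.63 V.
Since V_CE = 5.63 V > V_CE(sat) ≈ 0.2 V, the transistor is in the active region as assumed.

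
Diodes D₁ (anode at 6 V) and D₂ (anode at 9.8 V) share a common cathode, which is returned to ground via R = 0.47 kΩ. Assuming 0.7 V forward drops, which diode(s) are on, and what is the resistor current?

Assume both conduct. Then node N would need to be at both 6−0.7 = 5.3 V and 9.8−0.7 = 9.1 V, which is impossible.
Assume only D₂ conducts: V_N = 9.8 − 0.7 = 9.1 V, so I_R = 9.1/0.47 = 19.4 mA.
Check D₁: its anode-to-cathode voltage is 6 − 9.1 = -3.1 V < 0.7 V, so it is off. The assumption is consistent.

Only D₂ conducts; I_R ≈ 19 mA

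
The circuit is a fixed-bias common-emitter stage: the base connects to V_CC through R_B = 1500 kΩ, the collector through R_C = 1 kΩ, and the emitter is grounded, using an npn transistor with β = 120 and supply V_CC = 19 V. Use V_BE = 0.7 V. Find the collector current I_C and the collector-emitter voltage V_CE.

Base loop: V_CC = I_B·R_B + V_BE, so I_B = (19 − 0.7)/1500 kΩ = 0.0122 mA.
In the active region I_C = β·I_B = 120 × 0.0122 = 1.46 mA.
Collector loop: V_CE = V_CC − I_C·R_C = 19 − 1.46×1 = 17.5 V.
Since V_CE = 17.5 V > V_CE(sat) ≈ 0.2 V, the transistor is in the active region as assumed.

I_C ≈ 1.5 mA, V_CE ≈ 18 V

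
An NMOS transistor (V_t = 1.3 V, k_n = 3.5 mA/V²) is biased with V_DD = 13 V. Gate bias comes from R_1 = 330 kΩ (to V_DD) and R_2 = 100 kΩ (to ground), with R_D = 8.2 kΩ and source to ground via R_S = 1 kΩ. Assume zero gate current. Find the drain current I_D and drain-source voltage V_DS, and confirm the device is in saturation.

V_G = V_DD·R_2/(R_1+R_2) = 13×100/430 = 3.02 V.
Assume saturation: I_D = (k_n/2)(V_GS − V_t)² with V_GS = V_G − I_D·R_S = 3.02 − 1·I_D.
Substituting gives 1.75·I_D² − 7.03·I_D + 5.2 = 0, with roots I_D = 0.976 or 3.04 mA.
The root I_D = 3.04 mA gives V_GS = -0.0184 V ≤ V_t, so take I_D = 0.976 mA.
Then V_GS = 2.05 V and V_DS = V_DD − I_D(R_D+R_S) = 13 − 0.976×9.2 = 4.02 V.
Saturation requires V_DS ≥ V_GS − V_t = 0.747 V; 4.02 ≥ 0.747 ✓.

I_D ≈ 0.98 mA, V_DS ≈ 4 V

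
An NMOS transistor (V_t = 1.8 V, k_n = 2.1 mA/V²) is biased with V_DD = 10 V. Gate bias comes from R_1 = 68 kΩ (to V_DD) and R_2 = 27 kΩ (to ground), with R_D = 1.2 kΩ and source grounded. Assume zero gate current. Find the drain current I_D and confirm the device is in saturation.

V_G = V_DD·R_2/(R_1+R_2) = 10×27/95 = 2.84 V. With the source grounded, V_GS = V_G = 2.84 V.
Assume saturation: I_D = (k_n/2)(V_GS − V_t)² = (2.1/2)×(2.84 − 1.8)² = 1.05×1.04² = 1.14 mA.
V_DS = V_DD − I_D·R_D = 10 − 1.14×1.2 = 8.63 V.
Saturation requires V_DS ≥ V_GS − V_t = 1.04 V; 8.63 ≥ 1.04 ✓.

I_D ≈ 1.1 mA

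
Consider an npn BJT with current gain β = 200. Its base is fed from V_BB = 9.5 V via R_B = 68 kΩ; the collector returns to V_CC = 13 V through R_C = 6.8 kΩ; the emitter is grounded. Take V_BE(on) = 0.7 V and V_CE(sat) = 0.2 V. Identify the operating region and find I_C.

saturation; I_C ≈ 1.9 mA

Assume active: I_B = (9.5 − 0.7)/68 = 0.129 mA, giving I_C = β·I_B = 25.9 mA.
But then V_CE = 13 − 25.9×6.8 = -163 V < V_CE(sat) = 0.2 V — impossible in the active region.
So the transistor is saturated. With V_CE = 0.2 V, I_C = (V_CC − 0.2)/R_C = 12.8/6.8 = 1.88 mA.
Check: β·I_B = 25.9 mA > I_C = 1.88 mA, confirming saturation.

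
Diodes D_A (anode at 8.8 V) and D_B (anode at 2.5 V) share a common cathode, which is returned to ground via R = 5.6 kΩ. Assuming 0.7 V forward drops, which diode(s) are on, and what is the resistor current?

Assume both conduct. Then node N would need to be at both 8.8−0.7 = 8.1 V and 2.5−0.7 = 1.8 V, which is impossible.
Assume only D_A conducts: V_N = 8.8 − 0.7 = 8.1 V, so I_R = 8.1/5.6 = 1.45 mA.
Check D_B: its anode-to-cathode voltage is 2.5 − 8.1 = -5.6 V < 0.7 V, so it is off. The assumption is consistent.

Only D_A conducts; I_R ≈ 1.4 mA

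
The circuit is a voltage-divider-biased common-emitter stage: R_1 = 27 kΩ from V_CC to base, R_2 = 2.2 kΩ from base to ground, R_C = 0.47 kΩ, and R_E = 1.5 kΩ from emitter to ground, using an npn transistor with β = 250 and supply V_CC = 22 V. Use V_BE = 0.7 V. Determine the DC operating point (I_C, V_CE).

Thevenize the base divider: V_Th = V_CC·R_2/(R_1+R_2) = 22×2.2/29.2 = 1.66 V, R_Th = R_1‖R_2 = 2.03 kΩ.
Base-emitter loop: V_Th = I_B·R_Th + V_BE + (β+1)I_B·R_E, so I_B = (1.66 − 0.7) / (2.03 + 251×1.5) = 0.00253 mA.
I_C = β·I_B = 250×0.00253 = 0.632 mA, and I_E = (β+1)I_B = 0.635 mA.
V_CE = V_CC − I_C·R_C − I_E·R_E = 22 − 0.632×0.47 − 0.635×1.5 = 20.8 V.
V_CE = 20.8 V > 0.2 V confirms active-region operation.

I_C ≈ 0.63 mA, V_CE ≈ 21 V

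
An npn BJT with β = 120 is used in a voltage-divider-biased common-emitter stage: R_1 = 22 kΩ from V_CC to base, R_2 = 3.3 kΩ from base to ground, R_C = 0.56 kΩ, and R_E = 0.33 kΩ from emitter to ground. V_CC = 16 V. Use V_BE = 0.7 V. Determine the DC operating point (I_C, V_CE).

Thevenize the base divider: V_Th = V_CC·R_2/(R_1+R_2) = 16×3.3/25.3 = 2.09 V, R_Th = R_1‖R_2 = 2.87 kΩ.
Base-emitter loop: V_Th = I_B·R_Th + V_BE + (β+1)I_B·R_E, so I_B = (2.09 − 0.7) / (2.87 + 121×0.33) = 0.0324 mA.
I_C = β·I_B = 120×0.0324 = 3.89 mA, and I_E = (β+1)I_B = 3.92 mA.
V_CE = V_CC − I_C·R_C − I_E·R_E = 16 − 3.89×0.56 − 3.92×0.33 = 12.5 V.
V_CE = 12.5 V > 0.2 V confirms active-region operation.

I_C ≈ 3.9 mA, V_CE ≈ 13 V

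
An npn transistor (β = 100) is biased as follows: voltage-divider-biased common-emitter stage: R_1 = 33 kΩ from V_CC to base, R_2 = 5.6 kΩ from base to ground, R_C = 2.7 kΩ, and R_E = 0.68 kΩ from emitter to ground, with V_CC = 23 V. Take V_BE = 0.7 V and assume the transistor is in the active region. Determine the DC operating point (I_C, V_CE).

Thevenize the base divider: V_Th = V_CC·R_2/(R_1+R_2) = 23×5.6/38.6 = 3.34 V, R_Th = R_1‖R_2 = 4.79 kΩ.
Base-emitter loop: V_Th = I_B·R_Th + V_BE + (β+1)I_B·R_E, so I_B = (3.34 − 0.7) / (4.79 + 101×0.68) = 0.0359 mA.
I_C = β·I_B = 100×0.0359 = 3.59 mA, and I_E = (β+1)I_B = 3.62 mA.
V_CE = V_CC − I_C·R_C − I_E·R_E = 23 − 3.59×2.7 − 3.62×0.68 = 10.8 V.
V_CE = 10.8 V > 0.2 V confirms active-region operation.

I_C ≈ 3.6 mA, V_CE ≈ 11 V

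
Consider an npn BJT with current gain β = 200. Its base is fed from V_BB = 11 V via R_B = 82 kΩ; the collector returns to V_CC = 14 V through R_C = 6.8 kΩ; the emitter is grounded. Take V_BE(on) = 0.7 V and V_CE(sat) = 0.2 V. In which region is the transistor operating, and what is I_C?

Assume active: I_B = (11 − 0.7)/82 = 0.126 mA, giving I_C = β·I_B = 25.1 mA.
But then V_CE = 14 − 25.1×6.8 = -157 V < V_CE(sat) = 0.2 V — impossible in the active region.
So the transistor is saturated. With V_CE = 0.2 V, I_C = (V_CC − 0.2)/R_C = 13.8/6.8 = 2.03 mA.
Check: β·I_B = 25.1 mA > I_C = 2.03 mA, confirming saturation.

saturation; I_C ≈ 2 mA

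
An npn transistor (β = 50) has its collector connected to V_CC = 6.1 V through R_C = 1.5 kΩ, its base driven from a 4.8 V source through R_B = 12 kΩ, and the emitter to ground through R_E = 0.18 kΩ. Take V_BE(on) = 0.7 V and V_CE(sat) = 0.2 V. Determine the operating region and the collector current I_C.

saturation; I_C ≈ 3.5 mA

Assume active: I_B = (4.8 − 0.7)/(12 + 51×0.18) = 0.194 mA, I_C = β·I_B = 9.68 mA.
Then V_CE = 6.1 − 9.68×1.5 − 9.87×0.18 = -10.2 V < 0.2 V — the active assumption fails.
Re-solve with V_CE = 0.2 V. KCL at the emitter: V_E/R_E = (V_BB−0.7−V_E)/R_B + (V_CC−0.2−V_E)/R_C, giving V_E = 0.678 V.
I_C = (V_CC − 0.2 − V_E)/R_C = (5.9 − 0.678)/1.5 = 3.48 mA.
Check: I_B = (4.1 − 0.678)/12 = 0.285 mA, and β·I_B = 14.3 mA > I_C, confirming saturation.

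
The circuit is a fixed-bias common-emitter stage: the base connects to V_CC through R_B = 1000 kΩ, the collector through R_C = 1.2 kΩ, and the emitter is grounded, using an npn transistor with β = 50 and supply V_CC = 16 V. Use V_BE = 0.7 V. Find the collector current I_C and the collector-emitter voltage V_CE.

I_C ≈ 0.77 mA, V_CE ≈ 15 V

Base loop: V_CC = I_B·R_B + V_BE, so I_B = (16 − 0.7)/1000 kΩ = 0.0153 mA.
In the active region I_C = β·I_B = 50 × 0.0153 = 0.765 mA.
Collector loop: V_CE = V_CC − I_C·R_C = 16 − 0.765×1.2 = 15.1 V.
Since V_CE = 15.1 V > V_CE(sat) ≈ 0.2 V, the transistor is in the active region as assumed.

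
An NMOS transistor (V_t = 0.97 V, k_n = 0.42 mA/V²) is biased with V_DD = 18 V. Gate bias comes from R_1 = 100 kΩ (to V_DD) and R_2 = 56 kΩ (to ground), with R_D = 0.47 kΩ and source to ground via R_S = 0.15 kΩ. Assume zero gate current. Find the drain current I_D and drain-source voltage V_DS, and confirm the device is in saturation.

I_D ≈ 4.8 mA, V_DS ≈ 15 V

V_G = V_DD·R_2/(R_1+R_2) = 18×56/156 = 6.46 V.
Assume saturation: I_D = (k_n/2)(V_GS − V_t)² with V_GS = V_G − I_D·R_S = 6.46 − 0.15·I_D.
Substituting gives 0.00473·I_D² − 1.35·I_D + 6.33 = 0, with roots I_D = 4.79 or 280 mA.
The root I_D = 280 mA gives V_GS = -35.5 V ≤ V_t, so take I_D = 4.79 mA.
Then V_GS = 5.74 V and V_DS = V_DD − I_D(R_D+R_S) = 18 − 4.79×0.62 = 15 V.
Saturation requires V_DS ≥ V_GS − V_t = 4.77 V; 15 ≥ 4.77 ✓.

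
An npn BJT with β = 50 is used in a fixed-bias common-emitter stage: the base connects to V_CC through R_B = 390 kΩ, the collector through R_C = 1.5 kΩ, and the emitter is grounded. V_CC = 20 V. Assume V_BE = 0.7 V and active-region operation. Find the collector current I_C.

I_C ≈ 2.5 mA

Base loop: V_CC = I_B·R_B + V_BE, so I_B = (20 − 0.7)/390 kΩ = 0.0495 mA.
In the active region I_C = β·I_B = 50 × 0.0495 = 2.47 mA.
Collector loop: V_CE = V_CC − I_C·R_C = 20 − 2.47×1.5 = 16.3 V.
Since V_CE = 16.3 V > V_CE(sat) ≈ 0.2 V, the transistor is in the active region as assumed.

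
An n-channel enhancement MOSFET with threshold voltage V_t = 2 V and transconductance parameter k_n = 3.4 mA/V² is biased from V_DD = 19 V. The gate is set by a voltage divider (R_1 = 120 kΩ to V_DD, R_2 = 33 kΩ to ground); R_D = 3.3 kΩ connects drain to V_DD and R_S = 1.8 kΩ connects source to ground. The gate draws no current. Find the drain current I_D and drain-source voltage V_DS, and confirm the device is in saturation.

I_D ≈ 0.79 mA, V_DS ≈ 15 V

V_G = V_DD·R_2/(R_1+R_2) = 19×33/153 = 4.1 V.
Assume saturation: I_D = (k_n/2)(V_GS − V_t)² with V_GS = V_G − I_D·R_S = 4.1 − 1.8·I_D.
Substituting gives 5.51·I_D² − 13.8·I_D + 7.48 = 0, with roots I_D = 0.787 or 1.73 mA.
The root I_D = 1.73 mA gives V_GS = 0.993 V ≤ V_t, so take I_D = 0.787 mA.
Then V_GS = 2.68 V and V_DS = V_DD − I_D(R_D+R_S) = 19 − 0.787×5.1 = 15 V.
Saturation requires V_DS ≥ V_GS − V_t = 0.681 V; 15 ≥ 0.681 ✓.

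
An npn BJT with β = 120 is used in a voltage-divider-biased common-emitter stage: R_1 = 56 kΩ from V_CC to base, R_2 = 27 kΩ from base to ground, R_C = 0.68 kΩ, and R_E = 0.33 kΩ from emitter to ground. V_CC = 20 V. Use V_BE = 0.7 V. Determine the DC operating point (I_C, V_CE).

I_C ≈ 12 mA, V_CE ≈ 7.9 V

Thevenize the base divider: V_Th = V_CC·R_2/(R_1+R_2) = 20×27/83 = 6.51 V, R_Th = R_1‖R_2 = 18.2 kΩ.
Base-emitter loop: V_Th = I_B·R_Th + V_BE + (β+1)I_B·R_E, so I_B = (6.51 − 0.7) / (18.2 + 121×0.33) = 0.0999 mA.
I_C = β·I_B = 120×0.0999 = 12 mA, and I_E = (β+1)I_B = 12.1 mA.
V_CE = V_CC − I_C·R_C − I_E·R_E = 20 − 12×0.68 − 12.1×0.33 = 7.87 V.
V_CE = 7.87 V > 0.2 V confirms active-region operation.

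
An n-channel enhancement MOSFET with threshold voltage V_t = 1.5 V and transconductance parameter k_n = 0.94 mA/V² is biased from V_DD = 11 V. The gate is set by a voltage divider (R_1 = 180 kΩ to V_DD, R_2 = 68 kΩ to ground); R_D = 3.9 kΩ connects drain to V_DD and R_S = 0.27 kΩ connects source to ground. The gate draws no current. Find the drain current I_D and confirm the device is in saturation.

V_G = V_DD·R_2/(R_1+R_2) = 11×68/248 = 3.02 V.
Assume saturation: I_D = (k_n/2)(V_GS − V_t)² with V_GS = V_G − I_D·R_S = 3.02 − 0.27·I_D.
Substituting gives 0.0343·I_D² − 1.38·I_D + 1.08 = 0, with roots I_D = 0.796 or 39.6 mA.
The root I_D = 39.6 mA gives V_GS = -7.68 V ≤ V_t, so take I_D = 0.796 mA.
Then V_GS = 2.8 V and V_DS = V_DD − I_D(R_D+R_S) = 11 − 0.796×4.17 = 7.68 V.
Saturation requires V_DS ≥ V_GS − V_t = 1.3 V; 7.68 ≥ 1.3 ✓.

I_D ≈ 0.8 mA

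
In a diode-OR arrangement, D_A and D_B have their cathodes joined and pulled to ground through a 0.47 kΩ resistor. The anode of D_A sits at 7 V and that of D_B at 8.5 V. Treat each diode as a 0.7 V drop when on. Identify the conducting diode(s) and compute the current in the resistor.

Only D_B conducts; I_R ≈ 17 mA

Assume both conduct. Then node N would need to be at both 7−0.7 = 6.3 V and 8.5−0.7 = 7.8 V, which is impossible.
Assume only D_B conducts: V_N = 8.5 − 0.7 = 7.8 V, so I_R = 7.8/0.47 = 16.6 mA.
Check D_A: its anode-to-cathode voltage is 7 − 7.8 = -0.8 V < 0.7 V, so it is off. The assumption is consistent.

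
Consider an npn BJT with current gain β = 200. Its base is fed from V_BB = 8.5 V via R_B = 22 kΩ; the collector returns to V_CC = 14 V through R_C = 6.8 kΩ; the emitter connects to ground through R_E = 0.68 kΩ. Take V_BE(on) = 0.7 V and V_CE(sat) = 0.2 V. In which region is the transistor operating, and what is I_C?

saturation; I_C ≈ 1.8 mA

Assume active: I_B = (8.5 − 0.7)/(22 + 201×0.68) = 0.0492 mA, I_C = β·I_B = 9.83 mA.
Then V_CE = 14 − 9.83×6.8 − 9.88×0.68 = -59.6 V < 0.2 V — the active assumption fails.
Re-solve with V_CE = 0.2 V. KCL at the emitter: V_E/R_E = (V_BB−0.7−V_E)/R_B + (V_CC−0.2−V_E)/R_C, giving V_E = 1.43 V.
I_C = (V_CC − 0.2 − V_E)/R_C = (13.8 − 1.43)/6.8 = 1.82 mA.
Check: I_B = (7.8 − 1.43)/22 = 0.289 mA, and β·I_B = 57.9 mA > I_C, confirming saturation.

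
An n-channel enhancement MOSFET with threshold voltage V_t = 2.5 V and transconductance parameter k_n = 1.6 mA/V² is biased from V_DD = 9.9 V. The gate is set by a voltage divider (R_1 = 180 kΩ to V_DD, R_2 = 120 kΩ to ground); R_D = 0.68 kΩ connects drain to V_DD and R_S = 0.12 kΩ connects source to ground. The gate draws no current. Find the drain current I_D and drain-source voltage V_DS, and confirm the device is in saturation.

I_D ≈ 1.3 mA, V_DS ≈ 8.8 V

V_G = V_DD·R_2/(R_1+R_2) = 9.9×120/300 = 3.96 V.
Assume saturation: I_D = (k_n/2)(V_GS − V_t)² with V_GS = V_G − I_D·R_S = 3.96 − 0.12·I_D.
Substituting gives 0.0115·I_D² − 1.28·I_D + 1.71 = 0, with roots I_D = 1.35 or 110 mA.
The root I_D = 110 mA gives V_GS = -9.21 V ≤ V_t, so take I_D = 1.35 mA.
Then V_GS = 3.8 V and V_DS = V_DD − I_D(R_D+R_S) = 9.9 − 1.35×0.8 = 8.82 V.
Saturation requires V_DS ≥ V_GS − V_t = 1.3 V; 8.82 ≥ 1.3 ✓.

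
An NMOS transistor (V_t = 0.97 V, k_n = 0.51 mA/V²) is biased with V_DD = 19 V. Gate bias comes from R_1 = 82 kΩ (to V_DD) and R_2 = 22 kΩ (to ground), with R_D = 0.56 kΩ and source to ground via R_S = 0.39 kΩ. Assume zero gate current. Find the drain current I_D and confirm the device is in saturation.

I_D ≈ 1.5 mA

V_G = V_DD·R_2/(R_1+R_2) = 19×22/104 = 4.02 V.
Assume saturation: I_D = (k_n/2)(V_GS − V_t)² with V_GS = V_G − I_D·R_S = 4.02 − 0.39·I_D.
Substituting gives 0.0388·I_D² − 1.61·I_D + 2.37 = 0, with roots I_D = 1.53 or 39.9 mA.
The root I_D = 39.9 mA gives V_GS = -11.5 V ≤ V_t, so take I_D = 1.53 mA.
Then V_GS = 3.42 V and V_DS = V_DD − I_D(R_D+R_S) = 19 − 1.53×0.95 = 17.5 V.
Saturation requires V_DS ≥ V_GS − V_t = 2.45 V; 17.5 ≥ 2.45 ✓.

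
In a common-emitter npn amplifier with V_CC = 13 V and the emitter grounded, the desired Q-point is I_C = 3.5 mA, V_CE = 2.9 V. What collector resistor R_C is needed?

R_C ≈ 2.9 kΩ

Collector loop: V_CC = I_C·R_C + V_CE.
R_C = (V_CC − V_CE)/I_C = (13 − 2.9)/3.5 = 2.89 kΩ.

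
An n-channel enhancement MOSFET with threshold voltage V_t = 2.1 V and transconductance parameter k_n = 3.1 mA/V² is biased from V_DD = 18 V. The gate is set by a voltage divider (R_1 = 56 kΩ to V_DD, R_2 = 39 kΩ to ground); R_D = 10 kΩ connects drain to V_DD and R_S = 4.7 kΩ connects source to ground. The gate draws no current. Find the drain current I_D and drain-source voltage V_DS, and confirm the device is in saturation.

V_G = V_DD·R_2/(R_1+R_2) = 18×39/95 = 7.39 V.
Assume saturation: I_D = (k_n/2)(V_GS − V_t)² with V_GS = V_G − I_D·R_S = 7.39 − 4.7·I_D.
Substituting gives 34.2·I_D² − 78.1·I_D + 43.4 = 0, with roots I_D = 0.958 or 1.32 mA.
The root I_D = 1.32 mA gives V_GS = 1.18 V ≤ V_t, so take I_D = 0.958 mA.
Then V_GS = 2.89 V and V_DS = V_DD − I_D(R_D+R_S) = 18 − 0.958×14.7 = 3.92 V.
Saturation requires V_DS ≥ V_GS − V_t = 0.786 V; 3.92 ≥ 0.786 ✓.

I_D ≈ 0.96 mA, V_DS ≈ 3.9 V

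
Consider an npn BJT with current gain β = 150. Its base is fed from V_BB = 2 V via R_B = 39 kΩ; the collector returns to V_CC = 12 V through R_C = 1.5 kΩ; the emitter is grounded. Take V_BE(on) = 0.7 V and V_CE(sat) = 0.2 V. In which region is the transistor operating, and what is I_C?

active; I_C ≈ 5 mA

Assume active. Base-emitter loop: I_B = (V_BB − V_BE)/R_B = (2 − 0.7)/39 = 0.0333 mA.
I_C = β·I_B = 150×0.0333 = 5 mA.
V_CE = V_CC − I_C·R_C = 12 − 5×1.5 = 4.5 V > V_CE(sat), so the active-region assumption holds.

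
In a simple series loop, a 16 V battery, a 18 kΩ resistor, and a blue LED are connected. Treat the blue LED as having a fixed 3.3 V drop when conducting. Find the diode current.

I ≈ 0.71 mA

KVL around the loop: 16 = V_D + I·R = 3.3 + I × 18 kΩ.
So I = (16 − 3.3) / 18 kΩ = 12.7 / 18 = 0.706 mA.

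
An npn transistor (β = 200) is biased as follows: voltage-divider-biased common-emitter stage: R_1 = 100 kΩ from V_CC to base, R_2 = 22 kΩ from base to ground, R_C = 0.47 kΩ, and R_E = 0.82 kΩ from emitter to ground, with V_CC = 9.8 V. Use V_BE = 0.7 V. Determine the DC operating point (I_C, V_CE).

I_C ≈ 1.2 mA, V_CE ≈ 8.3 V

Thevenize the base divider: V_Th = V_CC·R_2/(R_1+R_2) = 9.8×22/122 = 1.77 V, R_Th = R_1‖R_2 = 18 kΩ.
Base-emitter loop: V_Th = I_B·R_Th + V_BE + (β+1)I_B·R_E, so I_B = (1.77 − 0.7) / (18 + 201×0.82) = 0.00584 mA.
I_C = β·I_B = 200×0.00584 = 1.17 mA, and I_E = (β+1)I_B = 1.17 mA.
V_CE = V_CC − I_C·R_C − I_E·R_E = 9.8 − 1.17×0.47 − 1.17×0.82 = 8.29 V.
V_CE = 8.29 V > 0.2 V confirms active-region operation.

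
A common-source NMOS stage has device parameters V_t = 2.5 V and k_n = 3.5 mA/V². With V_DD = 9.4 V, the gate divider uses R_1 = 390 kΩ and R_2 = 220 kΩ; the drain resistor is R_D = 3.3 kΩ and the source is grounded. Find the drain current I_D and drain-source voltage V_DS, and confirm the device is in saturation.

I_D ≈ 1.4 mA, V_DS ≈ 4.8 V

V_G = V_DD·R_2/(R_1+R_2) = 9.4×220/610 = 3.39 V. With the source grounded, V_GS = V_G = 3.39 V.
Assume saturation: I_D = (k_n/2)(V_GS − V_t)² = (3.5/2)×(3.39 − 2.5)² = 1.75×0.89² = 1.39 mA.
V_DS = V_DD − I_D·R_D = 9.4 − 1.39×3.3 = 4.82 V.
Saturation requires V_DS ≥ V_GS − V_t = 0.89 V; 4.82 ≥ 0.89 ✓.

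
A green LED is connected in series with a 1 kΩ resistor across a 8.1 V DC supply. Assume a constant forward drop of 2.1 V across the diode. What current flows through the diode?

KVL around the loop: 8.1 = V_D + I·R = 2.1 + I × 1 kΩ.
So I = (8.1 − 2.1) / 1 kΩ = 6 / 1 = 6 mA.

I ≈ 6 mA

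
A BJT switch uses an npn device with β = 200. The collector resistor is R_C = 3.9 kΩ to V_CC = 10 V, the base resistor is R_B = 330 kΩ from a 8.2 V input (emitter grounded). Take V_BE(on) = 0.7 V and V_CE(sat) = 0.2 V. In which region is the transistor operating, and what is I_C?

Assume active: I_B = (8.2 − 0.7)/330 = 0.0227 mA, giving I_C = β·I_B = 4.55 mA.
But then V_CE = 10 − 4.55×3.9 = -7.73 V < V_CE(sat) = 0.2 V — impossible in the active region.
So the transistor is saturated. With V_CE = 0.2 V, I_C = (V_CC − 0.2)/R_C = 9.8/3.9 = 2.51 mA.
Check: β·I_B = 4.55 mA > I_C = 2.51 mA, confirming saturation.

saturation; I_C ≈ 2.5 mA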